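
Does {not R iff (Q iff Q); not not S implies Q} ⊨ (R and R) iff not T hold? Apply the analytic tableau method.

Initial set: {(not R iff (Q iff Q)); (not not S implies Q); not ((R and R) iff not T)}.
(not R iff (Q iff Q)): β-rule — branch into not R, (Q iff Q)  //  not not R, not (Q iff Q).
  branch 1 (add not R, (Q iff Q)):
    (not not S implies Q): β-rule — branch into not not not S  //  Q.
      branch 1.1 (add not not not S):
        not not not S: drop double negation, giving not S.
        not ((R and R) iff not T): β-rule — branch into (R and R), not not T  //  not (R and R), not T.
          branch 1.1.1 (add (R and R), not not T):
            (R and R): α-rule — add R, R.
            × closes — contains both R and not R.
          branch 1.1.2 (add not (R and R), not T):
            (Q iff Q): β-rule — branch into Q, Q  //  not Q, not Q.
              branch 1.1.2.1 (add Q, Q):
                not (R and R): β-rule — branch into not R  //  not R.
                  branch 1.1.2.1.1 (add not R):
                    ○ open, literals {Q=1, R=0, S=0, T=0}.
                  branch 1.1.2.1.2 (add not R):
                    ○ open, literals {Q=1, R=0, S=0, T=0}.
              branch 1.1.2.2 (add not Q, not Q):
                not (R and R): β-rule — branch into not R  //  not R.
                  branch 1.1.2.2.1 (add not R):
                    ○ open, literals {Q=0, R=0, S=0, T=0}.
                  branch 1.1.2.2.2 (add not R):
                    ○ open, literals {Q=0, R=0, S=0, T=0}.
      branch 1.2 (add Q):
        not ((R and R) iff not T): β-rule — branch into (R and R), not not T  //  not (R and R), not T.
          branch 1.2.1 (add (R and R), not not T):
            (R and R): α-rule — add R, R.
            × closes — contains both R and not R.
          branch 1.2.2 (add not (R and R), not T):
            (Q iff Q): β-rule — branch into Q, Q  //  not Q, not Q.
              branch 1.2.2.1 (add Q, Q):
                not (R and R): β-rule — branch into not R  //  not R.
                  branch 1.2.2.1.1 (add not R):
                    ○ open, literals {Q=1, R=0, T=0}.
                  branch 1.2.2.1.2 (add not R):
                    ○ open, literals {Q=1, R=0, T=0}.
              branch 1.2.2.2 (add not Q, not Q):
                × closes — contains both Q and not Q.
  branch 2 (add not not R, not (Q iff Q)):
    (not not S implies Q): β-rule — branch into not not not S  //  Q.
      branch 2.1 (add not not not S):
        not not not S: drop double negation, giving not S.
        not ((R and R) iff not T): β-rule — branch into (R and R), not not T  //  not (R and R), not T.
          branch 2.1.1 (add (R and R), not not T):
            (R and R): α-rule — add R, R.
            not (Q iff Q): β-rule — branch into Q, not Q  //  not Q, Q.
              branch 2.1.1.1 (add Q, not Q):
                × closes — contains both Q and not Q.
              branch 2.1.1.2 (add not Q, Q):
                × closes — contains both Q and not Q.
          branch 2.1.2 (add not (R and R), not T):
            not (Q iff Q): β-rule — branch into Q, not Q  //  not Q, Q.
              branch 2.1.2.1 (add Q, not Q):
                × closes — contains both Q and not Q.
              branch 2.1.2.2 (add not Q, Q):
                × closes — contains both Q and not Q.
      branch 2.2 (add Q):
        not ((R and R) iff not T): β-rule — branch into (R and R), not not T  //  not (R and R), not T.
          branch 2.2.1 (add (R and R), not not T):
            (R and R): α-rule — add R, R.
            not (Q iff Q): β-rule — branch into Q, not Q  //  not Q, Q.
              branch 2.2.1.1 (add Q, not Q):
                × closes — contains both Q and not Q.
              branch 2.2.1.2 (add not Q, Q):
                × closes — contains both Q and not Q.
          branch 2.2.2 (add not (R and R), not T):
            not (Q iff Q): β-rule — branch into Q, not Q  //  not Q, Q.
              branch 2.2.2.1 (add Q, not Q):
                × closes — contains both Q and not Q.
              branch 2.2.2.2 (add not Q, Q):
                × closes — contains both Q and not Q.
11 branches closed, 6 open.
An open branch gives a countermodel: Q=1, R=0, S=0, T=0 (unmentioned atoms arbitrary); the premises hold there but the conclusion fails.

No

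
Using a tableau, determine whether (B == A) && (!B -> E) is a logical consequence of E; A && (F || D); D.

Initial set: {E; (A && (F || D)); D; !((B == A) && (!B -> E))}.
(A && (F || D)): α-rule — add A, (F || D).
!((B == A) && (!B -> E)): β-rule — branch into !(B == A)  //  !(!B -> E).
  branch 1 (add !(B == A)):
    (F || D): β-rule — branch into F  //  D.
      branch 1.1 (add F):
        !(B == A): β-rule — branch into B, !A  //  !B, A.
          branch 1.1.1 (add B, !A):
            × closes — contains both A and !A.
          branch 1.1.2 (add !B, A):
            ○ open, literals {A=1, B=0, D=1, E=1, F=1}.
      branch 1.2 (add D):
        !(B == A): β-rule — branch into B, !A  //  !B, A.
          branch 1.2.1 (add B, !A):
            × closes — contains both A and !A.
          branch 1.2.2 (add !B, A):
            ○ open, literals {A=1, B=0, D=1, E=1}.
  branch 2 (add !(!B -> E)):
    !(!B -> E): α-rule — add !B, !E.
    × closes — contains both E and !E.
3 branches closed, 2 open.
An open branch gives a countermodel: A=1, B=0, D=1, E=1, F=1 (unmentioned atoms arbitrary); the premises hold there but the conclusion fails.

No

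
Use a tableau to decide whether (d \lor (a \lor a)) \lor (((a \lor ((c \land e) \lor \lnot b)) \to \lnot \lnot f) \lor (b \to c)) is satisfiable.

Initial set: {((d \lor (a \lor a)) \lor (((a \lor ((c \land e) \lor \lnot b)) \to \lnot \lnot f) \lor (b \to c)))}.
((d \lor (a \lor a)) \lor (((a \lor ((c \land e) \lor \lnot b)) \to \lnot \lnot f) \lor (b \to c))): β-rule — branch into (d \lor (a \lor a))  //  (((a \lor ((c \land e) \lor \lnot b)) \to \lnot \lnot f) \lor (b \to c)).
  branch 1 (add (d \lor (a \lor a))):
    (d \lor (a \lor a)): β-rule — branch into d  //  (a \lor a).
      branch 1.1 (add d):
        ○ open, literals {d=1}.
      branch 1.2 (add (a \lor a)):
        (a \lor a): β-rule — branch into a  //  a.
          branch 1.2.1 (add a):
            ○ open, literals {a=1}.
          branch 1.2.2 (add a):
            ○ open, literals {a=1}.
  branch 2 (add (((a \lor ((c \land e) \lor \lnot b)) \to \lnot \lnot f) \lor (b \to c))):
    (((a \lor ((c \land e) \lor \lnot b)) \to \lnot \lnot f) \lor (b \to c)): β-rule — branch into ((a \lor ((c \land e) \lor \lnot b)) \to \lnot \lnot f)  //  (b \to c).
      branch 2.1 (add ((a \lor ((c \land e) \lor \lnot b)) \to \lnot \lnot f)):
        ((a \lor ((c \land e) \lor \lnot b)) \to \lnot \lnot f): β-rule — branch into \lnot (a \lor ((c \land e) \lor \lnot b))  //  \lnot \lnot f.
          branch 2.1.1 (add \lnot (a \lor ((c \land e) \lor \lnot b))):
            \lnot (a \lor ((c \land e) \lor \lnot b)): α-rule — add \lnot a, \lnot ((c \land e) \lor \lnot b).
            \lnot ((c \land e) \lor \lnot b): α-rule — add \lnot (c \land e), \lnot \lnot b.
            \lnot (c \land e): β-rule — branch into \lnot c  //  \lnot e.
              branch 2.1.1.1 (add \lnot c):
                ○ open, literals {a=0, b=1, c=0}.
              branch 2.1.1.2 (add \lnot e):
                ○ open, literals {a=0, b=1, e=0}.
          branch 2.1.2 (add \lnot \lnot f):
            \lnot \lnot f: drop double negation, giving f.
            ○ open, literals {f=1}.
      branch 2.2 (add (b \to c)):
        (b \to c): β-rule — branch into \lnot b  //  c.
          branch 2.2.1 (add \lnot b):
            ○ open, literals {b=0}.
          branch 2.2.2 (add c):
            ○ open, literals {c=1}.
0 branches closed, 8 open.
An open branch gives a satisfying assignment: d=1.

Satisfiable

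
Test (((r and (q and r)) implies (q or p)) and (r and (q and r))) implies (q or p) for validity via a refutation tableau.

Valid

Assume the negation and expand:
Initial set: {not ((((r and (q and r)) implies (q or p)) and (r and (q and r))) implies (q or p))}.
not ((((r and (q and r)) implies (q or p)) and (r and (q and r))) implies (q or p)): α-rule — add (((r and (q and r)) implies (q or p)) and (r and (q and r))), not (q or p).
(((r and (q and r)) implies (q or p)) and (r and (q and r))): α-rule — add ((r and (q and r)) implies (q or p)), (r and (q and r)).
not (q or p): α-rule — add not q, not p.
(r and (q and r)): α-rule — add r, (q and r).
(q and r): α-rule — add q, r.
× closes — contains both q and not q.
All 1 branch closes.
Every branch closed, so the negation is unsatisfiable and the formula is valid.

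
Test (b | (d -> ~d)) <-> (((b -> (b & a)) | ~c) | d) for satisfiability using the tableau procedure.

Initial set: {T ((b | (d -> ~d)) <-> (((b -> (b & a)) | ~c) | d))}.
T ((b | (d -> ~d)) <-> (((b -> (b & a)) | ~c) | d)): β-rule — branch into T (b | (d -> ~d)), T (((b -> (b & a)) | ~c) | d)  //  F (b | (d -> ~d)), F (((b -> (b & a)) | ~c) | d).
  branch 1 (add T (b | (d -> ~d)), T (((b -> (b & a)) | ~c) | d)):
    T (b | (d -> ~d)): β-rule — branch into T b  //  T (d -> ~d).
      branch 1.1 (add T b):
        T (((b -> (b & a)) | ~c) | d): β-rule — branch into T ((b -> (b & a)) | ~c)  //  T d.
          branch 1.1.1 (add T ((b -> (b & a)) | ~c)):
            T ((b -> (b & a)) | ~c): β-rule — branch into T (b -> (b & a))  //  T ~c.
              branch 1.1.1.1 (add T (b -> (b & a))):
                T (b -> (b & a)): β-rule — branch into F b  //  T (b & a).
                  branch 1.1.1.1.1 (add F b):
                    × closes — contains both b and ~b.
                  branch 1.1.1.1.2 (add T (b & a)):
                    T (b & a): α-rule — add T b, T a.
                    ○ open, literals {a=1, b=1}.
              branch 1.1.1.2 (add T ~c):
                ○ open, literals {b=1, c=0}.
          branch 1.1.2 (add T d):
            ○ open, literals {b=1, d=1}.
      branch 1.2 (add T (d -> ~d)):
        T (((b -> (b & a)) | ~c) | d): β-rule — branch into T ((b -> (b & a)) | ~c)  //  T d.
          branch 1.2.1 (add T ((b -> (b & a)) | ~c)):
            T (d -> ~d): β-rule — branch into F d  //  T ~d.
              branch 1.2.1.1 (add F d):
                T ((b -> (b & a)) | ~c): β-rule — branch into T (b -> (b & a))  //  T ~c.
                  branch 1.2.1.1.1 (add T (b -> (b & a))):
                    T (b -> (b & a)): β-rule — branch into F b  //  T (b & a).
                      branch 1.2.1.1.1.1 (add F b):
                        ○ open, literals {b=0, d=0}.
                      branch 1.2.1.1.1.2 (add T (b & a)):
                        T (b & a): α-rule — add T b, T a.
                        ○ open, literals {a=1, b=1, d=0}.
                  branch 1.2.1.1.2 (add T ~c):
                    ○ open, literals {c=0, d=0}.
              branch 1.2.1.2 (add T ~d):
                T ((b -> (b & a)) | ~c): β-rule — branch into T (b -> (b & a))  //  T ~c.
                  branch 1.2.1.2.1 (add T (b -> (b & a))):
                    T (b -> (b & a)): β-rule — branch into F b  //  T (b & a).
                      branch 1.2.1.2.1.1 (add F b):
                        ○ open, literals {b=0, d=0}.
                      branch 1.2.1.2.1.2 (add T (b & a)):
                        T (b & a): α-rule — add T b, T a.
                        ○ open, literals {a=1, b=1, d=0}.
                  branch 1.2.1.2.2 (add T ~c):
                    ○ open, literals {c=0, d=0}.
          branch 1.2.2 (add T d):
            T (d -> ~d): β-rule — branch into F d  //  T ~d.
              branch 1.2.2.1 (add F d):
                × closes — contains both d and ~d.
              branch 1.2.2.2 (add T ~d):
                × closes — contains both d and ~d.
  branch 2 (add F (b | (d -> ~d)), F (((b -> (b & a)) | ~c) | d)):
    F (b | (d -> ~d)): α-rule — add F b, F (d -> ~d).
    F (((b -> (b & a)) | ~c) | d): α-rule — add F ((b -> (b & a)) | ~c), F d.
    F (d -> ~d): α-rule — add T d, F ~d.
    × closes — contains both d and ~d.
4 branches closed, 9 open.
An open branch gives a satisfying assignment: a=1, b=1.

Satisfiable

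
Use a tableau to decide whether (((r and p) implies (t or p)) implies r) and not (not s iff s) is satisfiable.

Initial set: {T ((((r and p) implies (t or p)) implies r) and not (not s iff s))}.
T ((((r and p) implies (t or p)) implies r) and not (not s iff s)): α-rule — add T (((r and p) implies (t or p)) implies r), T not (not s iff s).
T (((r and p) implies (t or p)) implies r): β-rule — branch into F ((r and p) implies (t or p))  //  T r.
  branch 1 (add F ((r and p) implies (t or p))):
    F ((r and p) implies (t or p)): α-rule — add T (r and p), F (t or p).
    T (r and p): α-rule — add T r, T p.
    F (t or p): α-rule — add F t, F p.
    × closes — contains both p and not p.
  branch 2 (add T r):
    T not (not s iff s): β-rule — branch into T not s, F s  //  F not s, T s.
      branch 2.1 (add T not s, F s):
        ○ open, literals {r=1, s=0}.
      branch 2.2 (add F not s, T s):
        ○ open, literals {r=1, s=1}.
1 branch closed, 2 open.
An open branch gives a satisfying assignment: r=1, s=0.

Satisfiable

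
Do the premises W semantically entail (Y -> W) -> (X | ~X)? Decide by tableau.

Initial set: {T W; F ((Y -> W) -> (X | ~X))}.
F ((Y -> W) -> (X | ~X)): α-rule — add T (Y -> W), F (X | ~X).
F (X | ~X): α-rule — add F X, F ~X.
× closes — contains both X and ~X.
All 1 branch closes.
Every branch closed, so the premises entail the conclusion.

Yes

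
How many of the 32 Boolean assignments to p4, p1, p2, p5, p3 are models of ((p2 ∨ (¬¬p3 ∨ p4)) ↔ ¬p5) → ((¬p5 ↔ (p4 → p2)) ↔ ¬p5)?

28

Initial set: {(((p2 ∨ (¬¬p3 ∨ p4)) ↔ ¬p5) → ((¬p5 ↔ (p4 → p2)) ↔ ¬p5))}.
(((p2 ∨ (¬¬p3 ∨ p4)) ↔ ¬p5) → ((¬p5 ↔ (p4 → p2)) ↔ ¬p5)): β-rule — branch into ¬((p2 ∨ (¬¬p3 ∨ p4)) ↔ ¬p5)  //  ((¬p5 ↔ (p4 → p2)) ↔ ¬p5).
  branch 1 (add ¬((p2 ∨ (¬¬p3 ∨ p4)) ↔ ¬p5)):
    ¬((p2 ∨ (¬¬p3 ∨ p4)) ↔ ¬p5): β-rule — branch into (p2 ∨ (¬¬p3 ∨ p4)), ¬¬p5  //  ¬(p2 ∨ (¬¬p3 ∨ p4)), ¬p5.
      branch 1.1 (add (p2 ∨ (¬¬p3 ∨ p4)), ¬¬p5):
        (p2 ∨ (¬¬p3 ∨ p4)): β-rule — branch into p2  //  (¬¬p3 ∨ p4).
          branch 1.1.1 (add p2):
            ○ open, literals {p2=T, p5=T}.
          branch 1.1.2 (add (¬¬p3 ∨ p4)):
            (¬¬p3 ∨ p4): β-rule — branch into ¬¬p3  //  p4.
              branch 1.1.2.1 (add ¬¬p3):
                ¬¬p3: drop double negation, giving p3.
                ○ open, literals {p3=T, p5=T}.
              branch 1.1.2.2 (add p4):
                ○ open, literals {p4=T, p5=T}.
      branch 1.2 (add ¬(p2 ∨ (¬¬p3 ∨ p4)), ¬p5):
        ¬(p2 ∨ (¬¬p3 ∨ p4)): α-rule — add ¬p2, ¬(¬¬p3 ∨ p4).
        ¬(¬¬p3 ∨ p4): α-rule — add ¬¬¬p3, ¬p4.
        ¬¬¬p3: drop double negation, giving ¬p3.
        ○ open, literals {p2=F, p3=F, p4=F, p5=F}.
  branch 2 (add ((¬p5 ↔ (p4 → p2)) ↔ ¬p5)):
    ((¬p5 ↔ (p4 → p2)) ↔ ¬p5): β-rule — branch into (¬p5 ↔ (p4 → p2)), ¬p5  //  ¬(¬p5 ↔ (p4 → p2)), ¬¬p5.
      branch 2.1 (add (¬p5 ↔ (p4 → p2)), ¬p5):
        (¬p5 ↔ (p4 → p2)): β-rule — branch into ¬p5, (p4 → p2)  //  ¬¬p5, ¬(p4 → p2).
          branch 2.1.1 (add ¬p5, (p4 → p2)):
            (p4 → p2): β-rule — branch into ¬p4  //  p2.
              branch 2.1.1.1 (add ¬p4):
                ○ open, literals {p4=F, p5=F}.
              branch 2.1.1.2 (add p2):
                ○ open, literals {p2=T, p5=F}.
          branch 2.1.2 (add ¬¬p5, ¬(p4 → p2)):
            × closes — contains both p5 and ¬p5.
      branch 2.2 (add ¬(¬p5 ↔ (p4 → p2)), ¬¬p5):
        ¬(¬p5 ↔ (p4 → p2)): β-rule — branch into ¬p5, ¬(p4 → p2)  //  ¬¬p5, (p4 → p2).
          branch 2.2.1 (add ¬p5, ¬(p4 → p2)):
            × closes — contains both p5 and ¬p5.
          branch 2.2.2 (add ¬¬p5, (p4 → p2)):
            (p4 → p2): β-rule — branch into ¬p4  //  p2.
              branch 2.2.2.1 (add ¬p4):
                ○ open, literals {p4=F, p5=T}.
              branch 2.2.2.2 (add p2):
                ○ open, literals {p2=T, p5=T}.
2 branches closed, 8 open.
Each open branch fixes some atoms; the unmentioned ones are free. Counting distinct full assignments: branch {p2=T, p5=T} (p4, p1, p3) contributes 8 new; branch {p3=T, p5=T} (p4, p1, p2) contributes 4 new; branch {p4=T, p5=T} (p1, p2, p3) contributes 2 new; branch {p2=F, p3=F, p4=F, p5=F} (p1) contributes 2 new; branch {p4=F, p5=F} (p1, p2, p3) contributes 6 new; branch {p2=T, p5=F} (p4, p1, p3) contributes 4 new; branch {p4=F, p5=T} (p1, p2, p3) contributes 2 new; branch {p2=T, p5=T} (p4, p1, p3) contributes 0 new. Total: 28.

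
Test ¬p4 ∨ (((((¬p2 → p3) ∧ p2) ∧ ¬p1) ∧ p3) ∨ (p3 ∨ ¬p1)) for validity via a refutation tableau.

Not valid

Assume the negation and expand:
Initial set: {F (¬p4 ∨ (((((¬p2 → p3) ∧ p2) ∧ ¬p1) ∧ p3) ∨ (p3 ∨ ¬p1)))}.
F (¬p4 ∨ (((((¬p2 → p3) ∧ p2) ∧ ¬p1) ∧ p3) ∨ (p3 ∨ ¬p1))): α-rule — add F ¬p4, F (((((¬p2 → p3) ∧ p2) ∧ ¬p1) ∧ p3) ∨ (p3 ∨ ¬p1)).
F (((((¬p2 → p3) ∧ p2) ∧ ¬p1) ∧ p3) ∨ (p3 ∨ ¬p1)): α-rule — add F ((((¬p2 → p3) ∧ p2) ∧ ¬p1) ∧ p3), F (p3 ∨ ¬p1).
F (p3 ∨ ¬p1): α-rule — add F p3, F ¬p1.
F ((((¬p2 → p3) ∧ p2) ∧ ¬p1) ∧ p3): β-rule — branch into F (((¬p2 → p3) ∧ p2) ∧ ¬p1)  //  F p3.
  branch 1 (add F (((¬p2 → p3) ∧ p2) ∧ ¬p1)):
    F (((¬p2 → p3) ∧ p2) ∧ ¬p1): β-rule — branch into F ((¬p2 → p3) ∧ p2)  //  F ¬p1.
      branch 1.1 (add F ((¬p2 → p3) ∧ p2)):
        F ((¬p2 → p3) ∧ p2): β-rule — branch into F (¬p2 → p3)  //  F p2.
          branch 1.1.1 (add F (¬p2 → p3)):
            F (¬p2 → p3): α-rule — add T ¬p2, F p3.
            ○ open, literals {p1=1, p2=0, p3=0, p4=1}.
          branch 1.1.2 (add F p2):
            ○ open, literals {p1=1, p2=0, p3=0, p4=1}.
      branch 1.2 (add F ¬p1):
        ○ open, literals {p1=1, p3=0, p4=1}.
  branch 2 (add F p3):
    ○ open, literals {p1=1, p3=0, p4=1}.
0 branches closed, 4 open.
An open branch gives a countermodel: p1=1, p2=0, p3=0, p4=1 (unmentioned atoms arbitrary); under it the original formula is false.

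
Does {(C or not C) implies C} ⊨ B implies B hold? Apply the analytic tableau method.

Initial set: {((C or not C) implies C); not (B implies B)}.
not (B implies B): α-rule — add B, not B.
× closes — contains both B and not B.
All 1 branch closes.
Every branch closed, so the premises entail the conclusion.

Yes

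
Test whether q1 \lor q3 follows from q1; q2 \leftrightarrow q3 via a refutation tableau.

Initial set: {q1; (q2 \leftrightarrow q3); \lnot (q1 \lor q3)}.
\lnot (q1 \lor q3): α-rule — add \lnot q1, \lnot q3.
× closes — contains both q1 and \lnot q1.
All 1 branch closes.
Every branch closed, so the premises entail the conclusion.

Yes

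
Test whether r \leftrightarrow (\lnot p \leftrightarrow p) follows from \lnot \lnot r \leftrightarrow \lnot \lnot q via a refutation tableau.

Initial set: {(\lnot \lnot r \leftrightarrow \lnot \lnot q); \lnot (r \leftrightarrow (\lnot p \leftrightarrow p))}.
(\lnot \lnot r \leftrightarrow \lnot \lnot q): β-rule — branch into \lnot \lnot r, \lnot \lnot q  //  \lnot \lnot \lnot r, \lnot \lnot \lnot q.
  branch 1 (add \lnot \lnot r, \lnot \lnot q):
    \lnot \lnot r: drop double negation, giving r.
    \lnot \lnot q: drop double negation, giving q.
    \lnot (r \leftrightarrow (\lnot p \leftrightarrow p)): β-rule — branch into r, \lnot (\lnot p \leftrightarrow p)  //  \lnot r, (\lnot p \leftrightarrow p).
      branch 1.1 (add r, \lnot (\lnot p \leftrightarrow p)):
        \lnot (\lnot p \leftrightarrow p): β-rule — branch into \lnot p, \lnot p  //  \lnot \lnot p, p.
          branch 1.1.1 (add \lnot p, \lnot p):
            ○ open, literals {p=0, q=1, r=1}.
          branch 1.1.2 (add \lnot \lnot p, p):
            ○ open, literals {p=1, q=1, r=1}.
      branch 1.2 (add \lnot r, (\lnot p \leftrightarrow p)):
        × closes — contains both r and \lnot r.
  branch 2 (add \lnot \lnot \lnot r, \lnot \lnot \lnot q):
    \lnot \lnot \lnot r: drop double negation, giving \lnot r.
    \lnot \lnot \lnot q: drop double negation, giving \lnot q.
    \lnot (r \leftrightarrow (\lnot p \leftrightarrow p)): β-rule — branch into r, \lnot (\lnot p \leftrightarrow p)  //  \lnot r, (\lnot p \leftrightarrow p).
      branch 2.1 (add r, \lnot (\lnot p \leftrightarrow p)):
        × closes — contains both r and \lnot r.
      branch 2.2 (add \lnot r, (\lnot p \leftrightarrow p)):
        (\lnot p \leftrightarrow p): β-rule — branch into \lnot p, p  //  \lnot \lnot p, \lnot p.
          branch 2.2.1 (add \lnot p, p):
            × closes — contains both p and \lnot p.
          branch 2.2.2 (add \lnot \lnot p, \lnot p):
            × closes — contains both p and \lnot p.
4 branches closed, 2 open.
An open branch gives a countermodel: p=0, q=1, r=1 (unmentioned atoms arbitrary); the premises hold there but the conclusion fails.

No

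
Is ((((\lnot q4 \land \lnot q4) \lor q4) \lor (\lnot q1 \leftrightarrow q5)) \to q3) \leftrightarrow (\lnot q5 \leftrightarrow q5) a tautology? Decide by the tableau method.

Not valid

Assume the negation and expand:
Initial set: {\lnot (((((\lnot q4 \land \lnot q4) \lor q4) \lor (\lnot q1 \leftrightarrow q5)) \to q3) \leftrightarrow (\lnot q5 \leftrightarrow q5))}.
\lnot (((((\lnot q4 \land \lnot q4) \lor q4) \lor (\lnot q1 \leftrightarrow q5)) \to q3) \leftrightarrow (\lnot q5 \leftrightarrow q5)): β-rule — branch into ((((\lnot q4 \land \lnot q4) \lor q4) \lor (\lnot q1 \leftrightarrow q5)) \to q3), \lnot (\lnot q5 \leftrightarrow q5)  //  \lnot ((((\lnot q4 \land \lnot q4) \lor q4) \lor (\lnot q1 \leftrightarrow q5)) \to q3), (\lnot q5 \leftrightarrow q5).
  branch 1 (add ((((\lnot q4 \land \lnot q4) \lor q4) \lor (\lnot q1 \leftrightarrow q5)) \to q3), \lnot (\lnot q5 \leftrightarrow q5)):
    ((((\lnot q4 \land \lnot q4) \lor q4) \lor (\lnot q1 \leftrightarrow q5)) \to q3): β-rule — branch into \lnot (((\lnot q4 \land \lnot q4) \lor q4) \lor (\lnot q1 \leftrightarrow q5))  //  q3.
      branch 1.1 (add \lnot (((\lnot q4 \land \lnot q4) \lor q4) \lor (\lnot q1 \leftrightarrow q5))):
        \lnot (((\lnot q4 \land \lnot q4) \lor q4) \lor (\lnot q1 \leftrightarrow q5)): α-rule — add \lnot ((\lnot q4 \land \lnot q4) \lor q4), \lnot (\lnot q1 \leftrightarrow q5).
        \lnot ((\lnot q4 \land \lnot q4) \lor q4): α-rule — add \lnot (\lnot q4 \land \lnot q4), \lnot q4.
        \lnot (\lnot q5 \leftrightarrow q5): β-rule — branch into \lnot q5, \lnot q5  //  \lnot \lnot q5, q5.
          branch 1.1.1 (add \lnot q5, \lnot q5):
            \lnot (\lnot q1 \leftrightarrow q5): β-rule — branch into \lnot q1, \lnot q5  //  \lnot \lnot q1, q5.
              branch 1.1.1.1 (add \lnot q1, \lnot q5):
                \lnot (\lnot q4 \land \lnot q4): β-rule — branch into \lnot \lnot q4  //  \lnot \lnot q4.
                  branch 1.1.1.1.1 (add \lnot \lnot q4):
                    × closes — contains both q4 and \lnot q4.
                  branch 1.1.1.1.2 (add \lnot \lnot q4):
                    × closes — contains both q4 and \lnot q4.
              branch 1.1.1.2 (add \lnot \lnot q1, q5):
                × closes — contains both q5 and \lnot q5.
          branch 1.1.2 (add \lnot \lnot q5, q5):
            \lnot (\lnot q1 \leftrightarrow q5): β-rule — branch into \lnot q1, \lnot q5  //  \lnot \lnot q1, q5.
              branch 1.1.2.1 (add \lnot q1, \lnot q5):
                × closes — contains both q5 and \lnot q5.
              branch 1.1.2.2 (add \lnot \lnot q1, q5):
                \lnot (\lnot q4 \land \lnot q4): β-rule — branch into \lnot \lnot q4  //  \lnot \lnot q4.
                  branch 1.1.2.2.1 (add \lnot \lnot q4):
                    × closes — contains both q4 and \lnot q4.
                  branch 1.1.2.2.2 (add \lnot \lnot q4):
                    × closes — contains both q4 and \lnot q4.
      branch 1.2 (add q3):
        \lnot (\lnot q5 \leftrightarrow q5): β-rule — branch into \lnot q5, \lnot q5  //  \lnot \lnot q5, q5.
          branch 1.2.1 (add \lnot q5, \lnot q5):
            ○ open, literals {q3=true, q5=false}.
          branch 1.2.2 (add \lnot \lnot q5, q5):
            ○ open, literals {q3=true, q5=true}.
  branch 2 (add \lnot ((((\lnot q4 \land \lnot q4) \lor q4) \lor (\lnot q1 \leftrightarrow q5)) \to q3), (\lnot q5 \leftrightarrow q5)):
    \lnot ((((\lnot q4 \land \lnot q4) \lor q4) \lor (\lnot q1 \leftrightarrow q5)) \to q3): α-rule — add (((\lnot q4 \land \lnot q4) \lor q4) \lor (\lnot q1 \leftrightarrow q5)), \lnot q3.
    (\lnot q5 \leftrightarrow q5): β-rule — branch into \lnot q5, q5  //  \lnot \lnot q5, \lnot q5.
      branch 2.1 (add \lnot q5, q5):
        × closes — contains both q5 and \lnot q5.
      branch 2.2 (add \lnot \lnot q5, \lnot q5):
        × closes — contains both q5 and \lnot q5.
8 branches closed, 2 open.
An open branch gives a countermodel: q3=true, q5=false (unmentioned atoms arbitrary); under it the original formula is false.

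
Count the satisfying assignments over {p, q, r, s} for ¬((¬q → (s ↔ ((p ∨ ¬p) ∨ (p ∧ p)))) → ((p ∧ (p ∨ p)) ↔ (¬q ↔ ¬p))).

Initial set: {¬((¬q → (s ↔ ((p ∨ ¬p) ∨ (p ∧ p)))) → ((p ∧ (p ∨ p)) ↔ (¬q ↔ ¬p)))}.
¬((¬q → (s ↔ ((p ∨ ¬p) ∨ (p ∧ p)))) → ((p ∧ (p ∨ p)) ↔ (¬q ↔ ¬p))): α-rule — add (¬q → (s ↔ ((p ∨ ¬p) ∨ (p ∧ p)))), ¬((p ∧ (p ∨ p)) ↔ (¬q ↔ ¬p)).
(¬q → (s ↔ ((p ∨ ¬p) ∨ (p ∧ p)))): β-rule — branch into ¬¬q  //  (s ↔ ((p ∨ ¬p) ∨ (p ∧ p))).
  branch 1 (add ¬¬q):
    ¬((p ∧ (p ∨ p)) ↔ (¬q ↔ ¬p)): β-rule — branch into (p ∧ (p ∨ p)), ¬(¬q ↔ ¬p)  //  ¬(p ∧ (p ∨ p)), (¬q ↔ ¬p).
      branch 1.1 (add (p ∧ (p ∨ p)), ¬(¬q ↔ ¬p)):
        (p ∧ (p ∨ p)): α-rule — add p, (p ∨ p).
        ¬(¬q ↔ ¬p): β-rule — branch into ¬q, ¬¬p  //  ¬¬q, ¬p.
          branch 1.1.1 (add ¬q, ¬¬p):
            × closes — contains both q and ¬q.
          branch 1.1.2 (add ¬¬q, ¬p):
            × closes — contains both p and ¬p.
      branch 1.2 (add ¬(p ∧ (p ∨ p)), (¬q ↔ ¬p)):
        ¬(p ∧ (p ∨ p)): β-rule — branch into ¬p  //  ¬(p ∨ p).
          branch 1.2.1 (add ¬p):
            (¬q ↔ ¬p): β-rule — branch into ¬q, ¬p  //  ¬¬q, ¬¬p.
              branch 1.2.1.1 (add ¬q, ¬p):
                × closes — contains both q and ¬q.
              branch 1.2.1.2 (add ¬¬q, ¬¬p):
                × closes — contains both p and ¬p.
          branch 1.2.2 (add ¬(p ∨ p)):
            ¬(p ∨ p): α-rule — add ¬p, ¬p.
            (¬q ↔ ¬p): β-rule — branch into ¬q, ¬p  //  ¬¬q, ¬¬p.
              branch 1.2.2.1 (add ¬q, ¬p):
                × closes — contains both q and ¬q.
              branch 1.2.2.2 (add ¬¬q, ¬¬p):
                × closes — contains both p and ¬p.
  branch 2 (add (s ↔ ((p ∨ ¬p) ∨ (p ∧ p)))):
    ¬((p ∧ (p ∨ p)) ↔ (¬q ↔ ¬p)): β-rule — branch into (p ∧ (p ∨ p)), ¬(¬q ↔ ¬p)  //  ¬(p ∧ (p ∨ p)), (¬q ↔ ¬p).
      branch 2.1 (add (p ∧ (p ∨ p)), ¬(¬q ↔ ¬p)):
        (p ∧ (p ∨ p)): α-rule — add p, (p ∨ p).
        (s ↔ ((p ∨ ¬p) ∨ (p ∧ p))): β-rule — branch into s, ((p ∨ ¬p) ∨ (p ∧ p))  //  ¬s, ¬((p ∨ ¬p) ∨ (p ∧ p)).
          branch 2.1.1 (add s, ((p ∨ ¬p) ∨ (p ∧ p))):
            ¬(¬q ↔ ¬p): β-rule — branch into ¬q, ¬¬p  //  ¬¬q, ¬p.
              branch 2.1.1.1 (add ¬q, ¬¬p):
                (p ∨ p): β-rule — branch into p  //  p.
                  branch 2.1.1.1.1 (add p):
                    ((p ∨ ¬p) ∨ (p ∧ p)): β-rule — branch into (p ∨ ¬p)  //  (p ∧ p).
                      branch 2.1.1.1.1.1 (add (p ∨ ¬p)):
                        (p ∨ ¬p): β-rule — branch into p  //  ¬p.
                          branch 2.1.1.1.1.1.1 (add p):
                            ○ open, literals {p=1, q=0, s=1}.
                          branch 2.1.1.1.1.1.2 (add ¬p):
                            × closes — contains both p and ¬p.
                      branch 2.1.1.1.1.2 (add (p ∧ p)):
                        (p ∧ p): α-rule — add p, p.
                        ○ open, literals {p=1, q=0, s=1}.
                  branch 2.1.1.1.2 (add p):
                    ((p ∨ ¬p) ∨ (p ∧ p)): β-rule — branch into (p ∨ ¬p)  //  (p ∧ p).
                      branch 2.1.1.1.2.1 (add (p ∨ ¬p)):
                        (p ∨ ¬p): β-rule — branch into p  //  ¬p.
                          branch 2.1.1.1.2.1.1 (add p):
                            ○ open, literals {p=1, q=0, s=1}.
                          branch 2.1.1.1.2.1.2 (add ¬p):
                            × closes — contains both p and ¬p.
                      branch 2.1.1.1.2.2 (add (p ∧ p)):
                        (p ∧ p): α-rule — add p, p.
                        ○ open, literals {p=1, q=0, s=1}.
              branch 2.1.1.2 (add ¬¬q, ¬p):
                × closes — contains both p and ¬p.
          branch 2.1.2 (add ¬s, ¬((p ∨ ¬p) ∨ (p ∧ p))):
            ¬((p ∨ ¬p) ∨ (p ∧ p)): α-rule — add ¬(p ∨ ¬p), ¬(p ∧ p).
            ¬(p ∨ ¬p): α-rule — add ¬p, ¬¬p.
            × closes — contains both p and ¬p.
      branch 2.2 (add ¬(p ∧ (p ∨ p)), (¬q ↔ ¬p)):
        (s ↔ ((p ∨ ¬p) ∨ (p ∧ p))): β-rule — branch into s, ((p ∨ ¬p) ∨ (p ∧ p))  //  ¬s, ¬((p ∨ ¬p) ∨ (p ∧ p)).
          branch 2.2.1 (add s, ((p ∨ ¬p) ∨ (p ∧ p))):
            ¬(p ∧ (p ∨ p)): β-rule — branch into ¬p  //  ¬(p ∨ p).
              branch 2.2.1.1 (add ¬p):
                (¬q ↔ ¬p): β-rule — branch into ¬q, ¬p  //  ¬¬q, ¬¬p.
                  branch 2.2.1.1.1 (add ¬q, ¬p):
                    ((p ∨ ¬p) ∨ (p ∧ p)): β-rule — branch into (p ∨ ¬p)  //  (p ∧ p).
                      branch 2.2.1.1.1.1 (add (p ∨ ¬p)):
                        (p ∨ ¬p): β-rule — branch into p  //  ¬p.
                          branch 2.2.1.1.1.1.1 (add p):
                            × closes — contains both p and ¬p.
                          branch 2.2.1.1.1.1.2 (add ¬p):
                            ○ open, literals {p=0, q=0, s=1}.
                      branch 2.2.1.1.1.2 (add (p ∧ p)):
                        (p ∧ p): α-rule — add p, p.
                        × closes — contains both p and ¬p.
                  branch 2.2.1.1.2 (add ¬¬q, ¬¬p):
                    × closes — contains both p and ¬p.
              branch 2.2.1.2 (add ¬(p ∨ p)):
                ¬(p ∨ p): α-rule — add ¬p, ¬p.
                (¬q ↔ ¬p): β-rule — branch into ¬q, ¬p  //  ¬¬q, ¬¬p.
                  branch 2.2.1.2.1 (add ¬q, ¬p):
                    ((p ∨ ¬p) ∨ (p ∧ p)): β-rule — branch into (p ∨ ¬p)  //  (p ∧ p).
                      branch 2.2.1.2.1.1 (add (p ∨ ¬p)):
                        (p ∨ ¬p): β-rule — branch into p  //  ¬p.
                          branch 2.2.1.2.1.1.1 (add p):
                            × closes — contains both p and ¬p.
                          branch 2.2.1.2.1.1.2 (add ¬p):
                            ○ open, literals {p=0, q=0, s=1}.
                      branch 2.2.1.2.1.2 (add (p ∧ p)):
                        (p ∧ p): α-rule — add p, p.
                        × closes — contains both p and ¬p.
                  branch 2.2.1.2.2 (add ¬¬q, ¬¬p):
                    × closes — contains both p and ¬p.
          branch 2.2.2 (add ¬s, ¬((p ∨ ¬p) ∨ (p ∧ p))):
            ¬((p ∨ ¬p) ∨ (p ∧ p)): α-rule — add ¬(p ∨ ¬p), ¬(p ∧ p).
            ¬(p ∨ ¬p): α-rule — add ¬p, ¬¬p.
            × closes — contains both p and ¬p.
17 branches closed, 6 open.
Each open branch fixes some atoms; the unmentioned ones are free. Counting distinct full assignments: branch {p=1, q=0, s=1} (r) contributes 2 new; branch {p=1, q=0, s=1} (r) contributes 0 new; branch {p=1, q=0, s=1} (r) contributes 0 new; branch {p=1, q=0, s=1} (r) contributes 0 new; branch {p=0, q=0, s=1} (r) contributes 2 new; branch {p=0, q=0, s=1} (r) contributes 0 new. Total: 4.

4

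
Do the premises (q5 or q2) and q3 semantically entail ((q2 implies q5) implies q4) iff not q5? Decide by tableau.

No

Initial set: {((q5 or q2) and q3); not (((q2 implies q5) implies q4) iff not q5)}.
((q5 or q2) and q3): α-rule — add (q5 or q2), q3.
not (((q2 implies q5) implies q4) iff not q5): β-rule — branch into ((q2 implies q5) implies q4), not not q5  //  not ((q2 implies q5) implies q4), not q5.
  branch 1 (add ((q2 implies q5) implies q4), not not q5):
    (q5 or q2): β-rule — branch into q5  //  q2.
      branch 1.1 (add q5):
        ((q2 implies q5) implies q4): β-rule — branch into not (q2 implies q5)  //  q4.
          branch 1.1.1 (add not (q2 implies q5)):
            not (q2 implies q5): α-rule — add q2, not q5.
            × closes — contains both q5 and not q5.
          branch 1.1.2 (add q4):
            ○ open, literals {q3=1, q4=1, q5=1}.
      branch 1.2 (add q2):
        ((q2 implies q5) implies q4): β-rule — branch into not (q2 implies q5)  //  q4.
          branch 1.2.1 (add not (q2 implies q5)):
            not (q2 implies q5): α-rule — add q2, not q5.
            × closes — contains both q5 and not q5.
          branch 1.2.2 (add q4):
            ○ open, literals {q2=1, q3=1, q4=1, q5=1}.
  branch 2 (add not ((q2 implies q5) implies q4), not q5):
    not ((q2 implies q5) implies q4): α-rule — add (q2 implies q5), not q4.
    (q5 or q2): β-rule — branch into q5  //  q2.
      branch 2.1 (add q5):
        × closes — contains both q5 and not q5.
      branch 2.2 (add q2):
        (q2 implies q5): β-rule — branch into not q2  //  q5.
          branch 2.2.1 (add not q2):
            × closes — contains both q2 and not q2.
          branch 2.2.2 (add q5):
            × closes — contains both q5 and not q5.
5 branches closed, 2 open.
An open branch gives a countermodel: q3=1, q4=1, q5=1 (unmentioned atoms arbitrary); the premises hold there but the conclusion fails.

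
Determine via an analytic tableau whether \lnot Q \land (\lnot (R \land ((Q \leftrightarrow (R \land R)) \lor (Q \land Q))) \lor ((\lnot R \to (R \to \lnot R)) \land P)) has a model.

Satisfiable

Initial set: {(\lnot Q \land (\lnot (R \land ((Q \leftrightarrow (R \land R)) \lor (Q \land Q))) \lor ((\lnot R \to (R \to \lnot R)) \land P)))}.
(\lnot Q \land (\lnot (R \land ((Q \leftrightarrow (R \land R)) \lor (Q \land Q))) \lor ((\lnot R \to (R \to \lnot R)) \land P))): α-rule — add \lnot Q, (\lnot (R \land ((Q \leftrightarrow (R \land R)) \lor (Q \land Q))) \lor ((\lnot R \to (R \to \lnot R)) \land P)).
(\lnot (R \land ((Q \leftrightarrow (R \land R)) \lor (Q \land Q))) \lor ((\lnot R \to (R \to \lnot R)) \land P)): β-rule — branch into \lnot (R \land ((Q \leftrightarrow (R \land R)) \lor (Q \land Q)))  //  ((\lnot R \to (R \to \lnot R)) \land P).
  branch 1 (add \lnot (R \land ((Q \leftrightarrow (R \land R)) \lor (Q \land Q)))):
    \lnot (R \land ((Q \leftrightarrow (R \land R)) \lor (Q \land Q))): β-rule — branch into \lnot R  //  \lnot ((Q \leftrightarrow (R \land R)) \lor (Q \land Q)).
      branch 1.1 (add \lnot R):
        ○ open, literals {Q=0, R=0}.
      branch 1.2 (add \lnot ((Q \leftrightarrow (R \land R)) \lor (Q \land Q))):
        \lnot ((Q \leftrightarrow (R \land R)) \lor (Q \land Q)): α-rule — add \lnot (Q \leftrightarrow (R \land R)), \lnot (Q \land Q).
        \lnot (Q \leftrightarrow (R \land R)): β-rule — branch into Q, \lnot (R \land R)  //  \lnot Q, (R \land R).
          branch 1.2.1 (add Q, \lnot (R \land R)):
            × closes — contains both Q and \lnot Q.
          branch 1.2.2 (add \lnot Q, (R \land R)):
            (R \land R): α-rule — add R, R.
            \lnot (Q \land Q): β-rule — branch into \lnot Q  //  \lnot Q.
              branch 1.2.2.1 (add \lnot Q):
                ○ open, literals {Q=0, R=1}.
              branch 1.2.2.2 (add \lnot Q):
                ○ open, literals {Q=0, R=1}.
  branch 2 (add ((\lnot R \to (R \to \lnot R)) \land P)):
    ((\lnot R \to (R \to \lnot R)) \land P): α-rule — add (\lnot R \to (R \to \lnot R)), P.
    (\lnot R \to (R \to \lnot R)): β-rule — branch into \lnot \lnot R  //  (R \to \lnot R).
      branch 2.1 (add \lnot \lnot R):
        ○ open, literals {P=1, Q=0, R=1}.
      branch 2.2 (add (R \to \lnot R)):
        (R \to \lnot R): β-rule — branch into \lnot R  //  \lnot R.
          branch 2.2.1 (add \lnot R):
            ○ open, literals {P=1, Q=0, R=0}.
          branch 2.2.2 (add \lnot R):
            ○ open, literals {P=1, Q=0, R=0}.
1 branch closed, 6 open.
An open branch gives a satisfying assignment: Q=0, R=0.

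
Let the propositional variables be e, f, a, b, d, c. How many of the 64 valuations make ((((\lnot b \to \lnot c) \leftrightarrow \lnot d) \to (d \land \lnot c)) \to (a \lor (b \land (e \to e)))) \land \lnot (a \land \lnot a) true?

56

Initial set: {(((((\lnot b \to \lnot c) \leftrightarrow \lnot d) \to (d \land \lnot c)) \to (a \lor (b \land (e \to e)))) \land \lnot (a \land \lnot a))}.
(((((\lnot b \to \lnot c) \leftrightarrow \lnot d) \to (d \land \lnot c)) \to (a \lor (b \land (e \to e)))) \land \lnot (a \land \lnot a)): α-rule — add ((((\lnot b \to \lnot c) \leftrightarrow \lnot d) \to (d \land \lnot c)) \to (a \lor (b \land (e \to e)))), \lnot (a \land \lnot a).
((((\lnot b \to \lnot c) \leftrightarrow \lnot d) \to (d \land \lnot c)) \to (a \lor (b \land (e \to e)))): β-rule — branch into \lnot (((\lnot b \to \lnot c) \leftrightarrow \lnot d) \to (d \land \lnot c))  //  (a \lor (b \land (e \to e))).
  branch 1 (add \lnot (((\lnot b \to \lnot c) \leftrightarrow \lnot d) \to (d \land \lnot c))):
    \lnot (((\lnot b \to \lnot c) \leftrightarrow \lnot d) \to (d \land \lnot c)): α-rule — add ((\lnot b \to \lnot c) \leftrightarrow \lnot d), \lnot (d \land \lnot c).
    \lnot (a \land \lnot a): β-rule — branch into \lnot a  //  \lnot \lnot a.
      branch 1.1 (add \lnot a):
        ((\lnot b \to \lnot c) \leftrightarrow \lnot d): β-rule — branch into (\lnot b \to \lnot c), \lnot d  //  \lnot (\lnot b \to \lnot c), \lnot \lnot d.
          branch 1.1.1 (add (\lnot b \to \lnot c), \lnot d):
            \lnot (d \land \lnot c): β-rule — branch into \lnot d  //  \lnot \lnot c.
              branch 1.1.1.1 (add \lnot d):
                (\lnot b \to \lnot c): β-rule — branch into \lnot \lnot b  //  \lnot c.
                  branch 1.1.1.1.1 (add \lnot \lnot b):
                    ○ open, literals {a=F, b=T, d=F}.
                  branch 1.1.1.1.2 (add \lnot c):
                    ○ open, literals {a=F, c=F, d=F}.
              branch 1.1.1.2 (add \lnot \lnot c):
                (\lnot b \to \lnot c): β-rule — branch into \lnot \lnot b  //  \lnot c.
                  branch 1.1.1.2.1 (add \lnot \lnot b):
                    ○ open, literals {a=F, b=T, c=T, d=F}.
                  branch 1.1.1.2.2 (add \lnot c):
                    × closes — contains both c and \lnot c.
          branch 1.1.2 (add \lnot (\lnot b \to \lnot c), \lnot \lnot d):
            \lnot (\lnot b \to \lnot c): α-rule — add \lnot b, \lnot \lnot c.
            \lnot (d \land \lnot c): β-rule — branch into \lnot d  //  \lnot \lnot c.
              branch 1.1.2.1 (add \lnot d):
                × closes — contains both d and \lnot d.
              branch 1.1.2.2 (add \lnot \lnot c):
                ○ open, literals {a=F, b=F, c=T, d=T}.
      branch 1.2 (add \lnot \lnot a):
        ((\lnot b \to \lnot c) \leftrightarrow \lnot d): β-rule — branch into (\lnot b \to \lnot c), \lnot d  //  \lnot (\lnot b \to \lnot c), \lnot \lnot d.
          branch 1.2.1 (add (\lnot b \to \lnot c), \lnot d):
            \lnot (d \land \lnot c): β-rule — branch into \lnot d  //  \lnot \lnot c.
              branch 1.2.1.1 (add \lnot d):
                (\lnot b \to \lnot c): β-rule — branch into \lnot \lnot b  //  \lnot c.
                  branch 1.2.1.1.1 (add \lnot \lnot b):
                    ○ open, literals {a=T, b=T, d=F}.
                  branch 1.2.1.1.2 (add \lnot c):
                    ○ open, literals {a=T, c=F, d=F}.
              branch 1.2.1.2 (add \lnot \lnot c):
                (\lnot b \to \lnot c): β-rule — branch into \lnot \lnot b  //  \lnot c.
                  branch 1.2.1.2.1 (add \lnot \lnot b):
                    ○ open, literals {a=T, b=T, c=T, d=F}.
                  branch 1.2.1.2.2 (add \lnot c):
                    × closes — contains both c and \lnot c.
          branch 1.2.2 (add \lnot (\lnot b \to \lnot c), \lnot \lnot d):
            \lnot (\lnot b \to \lnot c): α-rule — add \lnot b, \lnot \lnot c.
            \lnot (d \land \lnot c): β-rule — branch into \lnot d  //  \lnot \lnot c.
              branch 1.2.2.1 (add \lnot d):
                × closes — contains both d and \lnot d.
              branch 1.2.2.2 (add \lnot \lnot c):
                ○ open, literals {a=T, b=F, c=T, d=T}.
  branch 2 (add (a \lor (b \land (e \to e)))):
    \lnot (a \land \lnot a): β-rule — branch into \lnot a  //  \lnot \lnot a.
      branch 2.1 (add \lnot a):
        (a \lor (b \land (e \to e))): β-rule — branch into a  //  (b \land (e \to e)).
          branch 2.1.1 (add a):
            × closes — contains both a and \lnot a.
          branch 2.1.2 (add (b \land (e \to e))):
            (b \land (e \to e)): α-rule — add b, (e \to e).
            (e \to e): β-rule — branch into \lnot e  //  e.
              branch 2.1.2.1 (add \lnot e):
                ○ open, literals {a=F, b=T, e=F}.
              branch 2.1.2.2 (add e):
                ○ open, literals {a=F, b=T, e=T}.
      branch 2.2 (add \lnot \lnot a):
        (a \lor (b \land (e \to e))): β-rule — branch into a  //  (b \land (e \to e)).
          branch 2.2.1 (add a):
            ○ open, literals {a=T}.
          branch 2.2.2 (add (b \land (e \to e))):
            (b \land (e \to e)): α-rule — add b, (e \to e).
            (e \to e): β-rule — branch into \lnot e  //  e.
              branch 2.2.2.1 (add \lnot e):
                ○ open, literals {a=T, b=T, e=F}.
              branch 2.2.2.2 (add e):
                ○ open, literals {a=T, b=T, e=T}.
5 branches closed, 13 open.
Each open branch fixes some atoms; the unmentioned ones are free. Counting distinct full assignments: branch {a=F, b=T, d=F} (e, f, c) contributes 8 new; branch {a=F, c=F, d=F} (e, f, b) contributes 4 new; branch {a=F, b=T, c=T, d=F} (e, f) contributes 0 new; branch {a=F, b=F, c=T, d=T} (e, f) contributes 4 new; branch {a=T, b=T, d=F} (e, f, c) contributes 8 new; branch {a=T, c=F, d=F} (e, f, b) contributes 4 new; branch {a=T, b=T, c=T, d=F} (e, f) contributes 0 new; branch {a=T, b=F, c=T, d=T} (e, f) contributes 4 new; branch {a=F, b=T, e=F} (f, d, c) contributes 4 new; branch {a=F, b=T, e=T} (f, d, c) contributes 4 new; branch {a=T} (e, f, b, d, c) contributes 16 new; branch {a=T, b=T, e=F} (f, d, c) contributes 0 new; branch {a=T, b=T, e=T} (f, d, c) contributes 0 new. Total: 56.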